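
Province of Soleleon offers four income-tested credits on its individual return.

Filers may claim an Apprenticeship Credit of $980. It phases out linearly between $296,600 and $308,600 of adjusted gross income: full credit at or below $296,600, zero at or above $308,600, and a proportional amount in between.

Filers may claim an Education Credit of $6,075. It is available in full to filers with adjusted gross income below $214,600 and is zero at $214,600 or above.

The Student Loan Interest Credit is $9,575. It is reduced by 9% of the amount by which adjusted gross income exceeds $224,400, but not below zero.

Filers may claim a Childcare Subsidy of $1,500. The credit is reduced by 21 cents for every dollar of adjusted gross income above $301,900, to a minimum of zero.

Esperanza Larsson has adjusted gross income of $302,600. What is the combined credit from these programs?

$4,380

Apprenticeship Credit: $302,600 is $6,000 into a $12,000 phase-out range, leaving 6,000/12,000 of the credit: $980 × 6,000/12,000 = $490.
Education Credit: $302,600 meets or exceeds the $214,600 cutoff, so the credit is $0.
Student Loan Interest Credit: 9% of the $78,200 excess over $224,400 is $7,038; credit = $9,575 − $7,038 = $2,537.
Childcare Subsidy: 21% of the $700 excess over $301,900 is $147; credit = $1,500 − $147 = $1,353.
Total: $490 + $0 + $2,537 + $1,353 = $4,380.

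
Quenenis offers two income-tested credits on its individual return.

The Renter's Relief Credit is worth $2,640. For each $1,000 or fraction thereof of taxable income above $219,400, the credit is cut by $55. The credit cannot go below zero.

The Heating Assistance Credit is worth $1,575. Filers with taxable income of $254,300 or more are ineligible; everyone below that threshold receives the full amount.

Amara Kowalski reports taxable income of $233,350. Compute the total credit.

Renter's Relief Credit: income exceeds $219,400 by $13,950, which is 14 full-or-partial $1,000 increments; reduction = 14 × $55 = $770, leaving $1,870.
Heating Assistance Credit: $233,350 is below the $254,300 cutoff, so the full $1,575 applies.
Total: $1,870 + $1,575 = $3,445.

$3,445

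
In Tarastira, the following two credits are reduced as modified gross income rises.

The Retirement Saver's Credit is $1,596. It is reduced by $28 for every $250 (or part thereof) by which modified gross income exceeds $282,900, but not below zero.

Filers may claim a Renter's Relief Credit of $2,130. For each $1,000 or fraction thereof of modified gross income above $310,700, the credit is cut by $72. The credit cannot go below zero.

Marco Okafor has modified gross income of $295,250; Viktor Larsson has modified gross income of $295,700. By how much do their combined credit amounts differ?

$56

Marco ($295,250): Retirement Saver's Credit: income exceeds $282,900 by $12,350, which is 50 full-or-partial $250 increments; reduction = 50 × $28 = $1,400, leaving $196. Renter's Relief Credit: $295,250 is at or below the $310,700 threshold, so the full $2,130 applies. total $196 + $2,130 = $2,326
Viktor ($295,700): Retirement Saver's Credit: income exceeds $282,900 by $12,800, which is 52 full-or-partial $250 increments; reduction = 52 × $28 = $1,456, leaving $140. Renter's Relief Credit: $295,700 is at or below the $310,700 threshold, so the full $2,130 applies. total $140 + $2,130 = $2,270
Difference: |$2,326 − $2,270| = $56.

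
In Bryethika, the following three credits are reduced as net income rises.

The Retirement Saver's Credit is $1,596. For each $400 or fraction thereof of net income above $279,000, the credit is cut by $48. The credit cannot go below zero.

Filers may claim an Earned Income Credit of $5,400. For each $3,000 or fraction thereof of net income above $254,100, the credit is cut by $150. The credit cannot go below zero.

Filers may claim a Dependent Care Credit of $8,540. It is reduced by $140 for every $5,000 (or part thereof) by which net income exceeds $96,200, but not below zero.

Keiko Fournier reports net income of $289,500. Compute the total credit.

Retirement Saver's Credit: income exceeds $279,000 by $10,500, which is 27 full-or-partial $400 increments; reduction = 27 × $48 = $1,296, leaving $300.
Earned Income Credit: income exceeds $254,100 by $35,400, which is 12 full-or-partial $3,000 increments; reduction = 12 × $150 = $1,800, leaving $3,600.
Dependent Care Credit: income exceeds $96,200 by $193,300, which is 39 full-or-partial $5,000 increments; reduction = 39 × $140 = $5,460, leaving $3,080.
Total: $300 + $3,600 + $3,080 = $6,980.

$6,980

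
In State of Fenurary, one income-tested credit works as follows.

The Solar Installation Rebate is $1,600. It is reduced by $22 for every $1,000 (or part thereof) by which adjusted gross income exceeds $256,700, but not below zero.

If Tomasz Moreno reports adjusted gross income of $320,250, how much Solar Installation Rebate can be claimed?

Solar Installation Rebate: income exceeds $256,700 by $63,550, which is 64 full-or-partial $1,000 increments; reduction = 64 × $22 = $1,408, leaving $192.

$192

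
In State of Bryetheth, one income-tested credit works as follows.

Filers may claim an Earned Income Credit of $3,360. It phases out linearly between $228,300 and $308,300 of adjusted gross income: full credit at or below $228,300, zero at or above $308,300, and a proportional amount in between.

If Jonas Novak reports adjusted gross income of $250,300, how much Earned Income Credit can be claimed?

$2,436

Earned Income Credit: $250,300 is $22,000 into a $80,000 phase-out range, leaving 58,000/80,000 of the credit: $3,360 × 58,000/80,000 = $2,436.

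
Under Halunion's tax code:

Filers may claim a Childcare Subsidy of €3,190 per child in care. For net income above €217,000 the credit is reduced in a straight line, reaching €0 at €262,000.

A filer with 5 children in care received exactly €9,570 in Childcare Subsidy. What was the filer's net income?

Full credit = 5 × €3,190 = €15,950.
€9,570 is 9,570/15,950 of the full €15,950, so 6,380/15,950 of the €45,000 range has been used: income = €217,000 + €45,000 × 6,380/15,950 = €235,000.

€235,000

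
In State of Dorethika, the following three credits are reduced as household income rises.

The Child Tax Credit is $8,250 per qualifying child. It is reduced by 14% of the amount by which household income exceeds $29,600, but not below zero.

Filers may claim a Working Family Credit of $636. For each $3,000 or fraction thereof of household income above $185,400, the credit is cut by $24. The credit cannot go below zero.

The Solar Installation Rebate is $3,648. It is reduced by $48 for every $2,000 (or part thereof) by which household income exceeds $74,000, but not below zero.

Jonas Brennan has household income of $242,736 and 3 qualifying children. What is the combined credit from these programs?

Child Tax Credit: base = 3 × $8,250 = $24,750. 14% of the $213,136 excess over $29,600 is $29,839.04 ≥ base, so the credit is $0.
Working Family Credit: income exceeds $185,400 by $57,336, which is 20 full-or-partial $3,000 increments; reduction = 20 × $24 = $480, leaving $156.
Solar Installation Rebate: income exceeds $74,000 by $168,736 → 85 increments × $48 = $4,080 ≥ base, so the credit is $0.
Total: $0 + $156 + $0 = $156.

$156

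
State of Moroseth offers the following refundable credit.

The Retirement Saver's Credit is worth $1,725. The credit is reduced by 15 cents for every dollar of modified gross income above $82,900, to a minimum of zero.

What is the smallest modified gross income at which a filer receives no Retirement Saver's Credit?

$94,400

The credit falls by 15% of each dollar above $82,900, so it reaches zero when the excess is $1,725 / 15% = $11,500: income = $82,900 + $11,500 = $94,400.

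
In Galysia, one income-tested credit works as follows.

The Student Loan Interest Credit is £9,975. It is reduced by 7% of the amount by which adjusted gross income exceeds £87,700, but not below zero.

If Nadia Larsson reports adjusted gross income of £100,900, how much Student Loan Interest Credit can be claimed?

Student Loan Interest Credit: 7% of the £13,200 excess over £87,700 is £924; credit = £9,975 − £924 = £9,051.

£9,051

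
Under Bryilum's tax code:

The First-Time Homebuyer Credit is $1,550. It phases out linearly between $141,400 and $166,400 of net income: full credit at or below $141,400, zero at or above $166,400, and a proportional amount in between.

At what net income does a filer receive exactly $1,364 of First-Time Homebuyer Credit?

$144,400

$1,364 is 1,364/1,550 of the full $1,550, so 186/1,550 of the $25,000 range has been used: income = $141,400 + $25,000 × 186/1,550 = $144,400.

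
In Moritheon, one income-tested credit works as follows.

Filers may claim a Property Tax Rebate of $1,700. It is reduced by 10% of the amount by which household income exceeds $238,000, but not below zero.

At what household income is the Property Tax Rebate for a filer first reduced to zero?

$255,000

The credit falls by 10% of each dollar above $238,000, so it reaches zero when the excess is $1,700 / 10% = $17,000: income = $238,000 + $17,000 = $255,000.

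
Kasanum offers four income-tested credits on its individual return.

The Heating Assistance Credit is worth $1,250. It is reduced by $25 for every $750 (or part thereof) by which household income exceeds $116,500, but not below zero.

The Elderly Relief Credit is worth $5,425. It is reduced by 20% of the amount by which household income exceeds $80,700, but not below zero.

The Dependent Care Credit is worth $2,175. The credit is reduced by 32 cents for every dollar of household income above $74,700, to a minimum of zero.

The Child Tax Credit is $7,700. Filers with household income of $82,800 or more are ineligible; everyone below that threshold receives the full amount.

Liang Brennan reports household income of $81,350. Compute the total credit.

$14,292

Heating Assistance Credit: $81,350 is at or below the $116,500 threshold, so the full $1,250 applies.
Elderly Relief Credit: 20% of the $650 excess over $80,700 is $130; credit = $5,425 − $130 = $5,295.
Dependent Care Credit: 32% of the $6,650 excess over $74,700 is $2,128; credit = $2,175 − $2,128 = $47.
Child Tax Credit: $81,350 is below the $82,800 cutoff, so the full $7,700 applies.
Total: $1,250 + $5,295 + $47 + $7,700 = $14,292.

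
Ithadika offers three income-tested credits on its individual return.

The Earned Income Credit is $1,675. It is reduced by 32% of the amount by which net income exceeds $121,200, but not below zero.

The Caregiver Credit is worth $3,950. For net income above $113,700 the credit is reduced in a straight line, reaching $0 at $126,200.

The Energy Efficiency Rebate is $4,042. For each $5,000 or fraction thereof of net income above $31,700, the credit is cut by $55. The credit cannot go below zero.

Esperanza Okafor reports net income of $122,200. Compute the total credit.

Earned Income Credit: 32% of the $1,000 excess over $121,200 is $320; credit = $1,675 − $320 = $1,355.
Caregiver Credit: $122,200 is $8,500 into a $12,500 phase-out range, leaving 4,000/12,500 of the credit: $3,950 × 4,000/12,500 = $1,264.
Energy Efficiency Rebate: income exceeds $31,700 by $90,500, which is 19 full-or-partial $5,000 increments; reduction = 19 × $55 = $1,045, leaving $2,997.
Total: $1,355 + $1,264 + $2,997 = $5,616.

$5,616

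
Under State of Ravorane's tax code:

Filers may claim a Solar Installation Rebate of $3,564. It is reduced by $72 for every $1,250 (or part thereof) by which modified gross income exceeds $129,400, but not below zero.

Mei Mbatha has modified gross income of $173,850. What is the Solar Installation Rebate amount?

Solar Installation Rebate: income exceeds $129,400 by $44,450, which is 36 full-or-partial $1,250 increments; reduction = 36 × $72 = $2,592, leaving $972.

$972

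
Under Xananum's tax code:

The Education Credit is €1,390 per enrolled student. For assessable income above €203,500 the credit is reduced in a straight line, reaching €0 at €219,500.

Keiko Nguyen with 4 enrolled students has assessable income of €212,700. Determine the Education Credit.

Education Credit: base = 4 × €1,390 = €5,560. €212,700 is €9,200 into a €16,000 phase-out range, leaving 6,800/16,000 of the credit: €5,560 × 6,800/16,000 = €2,363.

€2,363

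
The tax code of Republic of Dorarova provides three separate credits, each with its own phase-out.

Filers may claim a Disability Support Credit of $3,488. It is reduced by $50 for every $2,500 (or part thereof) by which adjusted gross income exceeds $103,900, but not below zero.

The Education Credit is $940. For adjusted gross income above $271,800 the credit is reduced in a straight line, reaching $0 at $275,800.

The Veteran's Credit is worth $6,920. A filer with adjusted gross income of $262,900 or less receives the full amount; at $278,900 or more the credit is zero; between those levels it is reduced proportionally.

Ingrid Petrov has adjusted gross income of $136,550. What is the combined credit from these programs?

Disability Support Credit: income exceeds $103,900 by $32,650, which is 14 full-or-partial $2,500 increments; reduction = 14 × $50 = $700, leaving $2,788.
Education Credit: $136,550 is at or below the $271,800 threshold, so the full $940 applies.
Veteran's Credit: $136,550 is at or below the $262,900 threshold, so the full $6,920 applies.
Total: $2,788 + $940 + $6,920 = $10,648.

$10,648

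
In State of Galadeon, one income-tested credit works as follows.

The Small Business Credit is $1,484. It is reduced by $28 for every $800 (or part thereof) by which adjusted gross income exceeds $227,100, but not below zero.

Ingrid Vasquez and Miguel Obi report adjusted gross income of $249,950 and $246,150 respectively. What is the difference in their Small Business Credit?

$140

Ingrid ($249,950): Small Business Credit: income exceeds $227,100 by $22,850, which is 29 full-or-partial $800 increments; reduction = 29 × $28 = $812, leaving $672.
Miguel ($246,150): Small Business Credit: income exceeds $227,100 by $19,050, which is 24 full-or-partial $800 increments; reduction = 24 × $28 = $672, leaving $812.
Difference: |$672 − $812| = $140.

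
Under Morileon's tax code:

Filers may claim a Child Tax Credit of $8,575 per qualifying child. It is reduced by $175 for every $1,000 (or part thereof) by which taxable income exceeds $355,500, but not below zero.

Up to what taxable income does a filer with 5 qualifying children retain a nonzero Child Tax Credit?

$599,500

Full credit = 5 × $8,575 = $42,875.
After 244 increments the reduction is 244 × $175 = $42,700, leaving $175; one more increment wipes it out. Increment 244 ends at excess 244 × $1,000 = $244,000, so the highest qualifying income is $355,500 + $244,000 = $599,500.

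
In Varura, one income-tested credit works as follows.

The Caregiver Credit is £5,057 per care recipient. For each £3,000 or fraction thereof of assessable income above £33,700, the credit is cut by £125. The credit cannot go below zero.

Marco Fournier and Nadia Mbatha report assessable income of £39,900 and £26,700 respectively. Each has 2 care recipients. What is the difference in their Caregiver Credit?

Marco (£39,900): Caregiver Credit: base = 2 × £5,057 = £10,114. income exceeds £33,700 by £6,200, which is 3 full-or-partial £3,000 increments; reduction = 3 × £125 = £375, leaving £9,739.
Nadia (£26,700): Caregiver Credit: base = 2 × £5,057 = £10,114. £26,700 is at or below the £33,700 threshold, so the full £10,114 applies.
Difference: |£9,739 − £10,114| = £375.

£375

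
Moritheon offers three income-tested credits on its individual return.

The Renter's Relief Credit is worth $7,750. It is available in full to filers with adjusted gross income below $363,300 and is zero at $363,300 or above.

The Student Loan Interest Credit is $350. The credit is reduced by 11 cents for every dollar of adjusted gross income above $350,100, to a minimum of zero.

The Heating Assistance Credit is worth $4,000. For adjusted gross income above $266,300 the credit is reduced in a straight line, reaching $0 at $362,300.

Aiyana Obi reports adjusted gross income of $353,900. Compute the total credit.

Renter's Relief Credit: $353,900 is below the $363,300 cutoff, so the full $7,750 applies.
Student Loan Interest Credit: 11% of the $3,800 excess over $350,100 is $418 ≥ base, so the credit is $0.
Heating Assistance Credit: $353,900 is $87,600 into a $96,000 phase-out range, leaving 8,400/96,000 of the credit: $4,000 × 8,400/96,000 = $350.
Total: $7,750 + $0 + $350 = $8,100.

$8,100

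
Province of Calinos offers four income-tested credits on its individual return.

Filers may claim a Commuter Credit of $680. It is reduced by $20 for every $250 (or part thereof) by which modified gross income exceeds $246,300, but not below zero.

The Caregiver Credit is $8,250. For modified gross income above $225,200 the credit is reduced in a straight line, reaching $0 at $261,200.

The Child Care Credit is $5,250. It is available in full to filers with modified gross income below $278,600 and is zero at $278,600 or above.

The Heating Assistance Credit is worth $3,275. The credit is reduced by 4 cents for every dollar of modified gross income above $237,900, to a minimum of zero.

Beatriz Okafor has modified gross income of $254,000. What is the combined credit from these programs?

Commuter Credit: income exceeds $246,300 by $7,700, which is 31 full-or-partial $250 increments; reduction = 31 × $20 = $620, leaving $60.
Caregiver Credit: $254,000 is $28,800 into a $36,000 phase-out range, leaving 7,200/36,000 of the credit: $8,250 × 7,200/36,000 = $1,650.
Child Care Credit: $254,000 is below the $278,600 cutoff, so the full $5,250 applies.
Heating Assistance Credit: 4% of the $16,100 excess over $237,900 is $644; credit = $3,275 − $644 = $2,631.
Total: $60 + $1,650 + $5,250 + $2,631 = $9,591.

$9,591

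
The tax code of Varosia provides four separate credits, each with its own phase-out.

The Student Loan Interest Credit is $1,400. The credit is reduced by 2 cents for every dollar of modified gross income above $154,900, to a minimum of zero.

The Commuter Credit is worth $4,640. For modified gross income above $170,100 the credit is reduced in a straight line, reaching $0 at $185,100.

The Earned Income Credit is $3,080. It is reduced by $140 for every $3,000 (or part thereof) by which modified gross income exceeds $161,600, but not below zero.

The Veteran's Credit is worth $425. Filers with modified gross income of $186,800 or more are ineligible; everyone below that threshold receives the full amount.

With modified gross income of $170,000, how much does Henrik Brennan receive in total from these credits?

$8,823

Student Loan Interest Credit: 2% of the $15,100 excess over $154,900 is $302; credit = $1,400 − $302 = $1,098.
Commuter Credit: $170,000 is at or below the $170,100 threshold, so the full $4,640 applies.
Earned Income Credit: income exceeds $161,600 by $8,400, which is 3 full-or-partial $3,000 increments; reduction = 3 × $140 = $420, leaving $2,660.
Veteran's Credit: $170,000 is below the $186,800 cutoff, so the full $425 applies.
Total: $1,098 + $4,640 + $2,660 + $425 = $8,823.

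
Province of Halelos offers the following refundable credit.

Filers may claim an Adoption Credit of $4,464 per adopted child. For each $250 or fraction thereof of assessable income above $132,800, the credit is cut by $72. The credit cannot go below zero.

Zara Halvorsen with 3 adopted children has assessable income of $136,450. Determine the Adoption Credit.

$12,312

Adoption Credit: base = 3 × $4,464 = $13,392. income exceeds $132,800 by $3,650, which is 15 full-or-partial $250 increments; reduction = 15 × $72 = $1,080, leaving $12,312.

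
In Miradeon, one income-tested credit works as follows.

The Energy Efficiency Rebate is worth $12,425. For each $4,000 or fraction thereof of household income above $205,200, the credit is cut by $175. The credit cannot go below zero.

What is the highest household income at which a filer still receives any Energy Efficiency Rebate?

$485,200

After 70 increments the reduction is 70 × $175 = $12,250, leaving $175; one more increment wipes it out. Increment 70 ends at excess 70 × $4,000 = $280,000, so the highest qualifying income is $205,200 + $280,000 = $485,200.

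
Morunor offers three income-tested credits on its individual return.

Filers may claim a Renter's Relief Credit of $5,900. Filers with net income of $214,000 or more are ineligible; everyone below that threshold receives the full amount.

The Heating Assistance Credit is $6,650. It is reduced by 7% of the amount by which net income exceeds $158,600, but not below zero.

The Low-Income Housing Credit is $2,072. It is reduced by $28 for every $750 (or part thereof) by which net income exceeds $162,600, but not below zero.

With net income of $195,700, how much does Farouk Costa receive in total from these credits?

$10,765

Renter's Relief Credit: $195,700 is below the $214,000 cutoff, so the full $5,900 applies.
Heating Assistance Credit: 7% of the $37,100 excess over $158,600 is $2,597; credit = $6,650 − $2,597 = $4,053.
Low-Income Housing Credit: income exceeds $162,600 by $33,100, which is 45 full-or-partial $750 increments; reduction = 45 × $28 = $1,260, leaving $812.
Total: $5,900 + $4,053 + $812 = $10,765.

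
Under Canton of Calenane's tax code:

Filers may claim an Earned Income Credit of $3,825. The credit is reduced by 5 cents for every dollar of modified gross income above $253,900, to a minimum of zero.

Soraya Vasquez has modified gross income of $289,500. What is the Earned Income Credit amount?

$2,045

Earned Income Credit: 5% of the $35,600 excess over $253,900 is $1,780; credit = $3,825 − $1,780 = $2,045.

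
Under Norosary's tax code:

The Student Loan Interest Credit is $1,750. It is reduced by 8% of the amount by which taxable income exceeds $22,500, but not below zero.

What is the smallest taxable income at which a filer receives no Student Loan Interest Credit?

The credit falls by 8% of each dollar above $22,500, so it reaches zero when the excess is $1,750 / 8% = $21,875: income = $22,500 + $21,875 = $44,375.

$44,375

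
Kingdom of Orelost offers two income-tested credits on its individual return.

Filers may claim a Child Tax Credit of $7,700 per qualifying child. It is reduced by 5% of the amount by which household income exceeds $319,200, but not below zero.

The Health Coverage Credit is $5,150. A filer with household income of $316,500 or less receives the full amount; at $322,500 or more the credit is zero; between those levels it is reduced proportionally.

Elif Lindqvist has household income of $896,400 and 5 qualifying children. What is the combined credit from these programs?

$9,640

Child Tax Credit: base = 5 × $7,700 = $38,500. 5% of the $577,200 excess over $319,200 is $28,860; credit = $38,500 − $28,860 = $9,640.
Health Coverage Credit: $896,400 is at or above $322,500, so the credit is $0.
Total: $9,640 + $0 = $9,640.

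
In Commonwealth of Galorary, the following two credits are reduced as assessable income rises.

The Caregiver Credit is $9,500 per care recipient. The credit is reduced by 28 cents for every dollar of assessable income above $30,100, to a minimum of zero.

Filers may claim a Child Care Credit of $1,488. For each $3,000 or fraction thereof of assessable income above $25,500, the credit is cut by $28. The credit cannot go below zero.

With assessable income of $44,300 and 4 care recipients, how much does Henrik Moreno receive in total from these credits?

Caregiver Credit: base = 4 × $9,500 = $38,000. 28% of the $14,200 excess over $30,100 is $3,976; credit = $38,000 − $3,976 = $34,024.
Child Care Credit: income exceeds $25,500 by $18,800, which is 7 full-or-partial $3,000 increments; reduction = 7 × $28 = $196, leaving $1,292.
Total: $34,024 + $1,292 = $35,316.

$35,316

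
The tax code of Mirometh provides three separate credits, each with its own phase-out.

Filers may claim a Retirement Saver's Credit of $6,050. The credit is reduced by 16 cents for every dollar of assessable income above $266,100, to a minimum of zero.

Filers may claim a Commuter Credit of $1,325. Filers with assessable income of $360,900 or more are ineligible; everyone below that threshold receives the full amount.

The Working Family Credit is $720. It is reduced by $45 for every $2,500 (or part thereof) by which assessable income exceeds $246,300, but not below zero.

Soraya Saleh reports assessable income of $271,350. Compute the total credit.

Retirement Saver's Credit: 16% of the $5,250 excess over $266,100 is $840; credit = $6,050 − $840 = $5,210.
Commuter Credit: $271,350 is below the $360,900 cutoff, so the full $1,325 applies.
Working Family Credit: income exceeds $246,300 by $25,050, which is 11 full-or-partial $2,500 increments; reduction = 11 × $45 = $495, leaving $225.
Total: $5,210 + $1,325 + $225 = $6,760.

$6,760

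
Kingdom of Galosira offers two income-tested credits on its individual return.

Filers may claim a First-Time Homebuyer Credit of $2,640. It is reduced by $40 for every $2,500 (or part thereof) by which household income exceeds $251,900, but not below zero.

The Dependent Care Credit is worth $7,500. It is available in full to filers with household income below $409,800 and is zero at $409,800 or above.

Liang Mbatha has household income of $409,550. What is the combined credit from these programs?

First-Time Homebuyer Credit: income exceeds $251,900 by $157,650, which is 64 full-or-partial $2,500 increments; reduction = 64 × $40 = $2,560, leaving $80.
Dependent Care Credit: $409,550 is below the $409,800 cutoff, so the full $7,500 applies.
Total: $80 + $7,500 = $7,580.

$7,580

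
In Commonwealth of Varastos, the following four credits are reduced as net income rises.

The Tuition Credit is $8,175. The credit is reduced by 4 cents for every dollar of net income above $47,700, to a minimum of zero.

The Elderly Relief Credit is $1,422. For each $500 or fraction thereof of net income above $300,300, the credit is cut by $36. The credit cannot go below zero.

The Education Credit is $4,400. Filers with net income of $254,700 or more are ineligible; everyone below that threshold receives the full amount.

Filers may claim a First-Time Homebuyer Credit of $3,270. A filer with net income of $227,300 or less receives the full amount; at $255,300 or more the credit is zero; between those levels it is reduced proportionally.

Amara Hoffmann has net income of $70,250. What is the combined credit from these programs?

$16,365

Tuition Credit: 4% of the $22,550 excess over $47,700 is $902; credit = $8,175 − $902 = $7,273.
Elderly Relief Credit: $70,250 is at or below the $300,300 threshold, so the full $1,422 applies.
Education Credit: $70,250 is below the $254,700 cutoff, so the full $4,400 applies.
First-Time Homebuyer Credit: $70,250 is at or below the $227,300 threshold, so the full $3,270 applies.
Total: $7,273 + $1,422 + $4,400 + $3,270 = $16,365.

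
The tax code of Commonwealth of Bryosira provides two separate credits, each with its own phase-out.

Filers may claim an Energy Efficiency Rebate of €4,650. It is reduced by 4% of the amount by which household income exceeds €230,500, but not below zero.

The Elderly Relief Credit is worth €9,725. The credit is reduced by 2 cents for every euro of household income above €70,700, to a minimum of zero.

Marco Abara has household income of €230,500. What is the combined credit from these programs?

Energy Efficiency Rebate: €230,500 is at or below the €230,500 threshold, so the full €4,650 applies.
Elderly Relief Credit: 2% of the €159,800 excess over €70,700 is €3,196; credit = €9,725 − €3,196 = €6,529.
Total: €4,650 + €6,529 = €11,179.

€11,179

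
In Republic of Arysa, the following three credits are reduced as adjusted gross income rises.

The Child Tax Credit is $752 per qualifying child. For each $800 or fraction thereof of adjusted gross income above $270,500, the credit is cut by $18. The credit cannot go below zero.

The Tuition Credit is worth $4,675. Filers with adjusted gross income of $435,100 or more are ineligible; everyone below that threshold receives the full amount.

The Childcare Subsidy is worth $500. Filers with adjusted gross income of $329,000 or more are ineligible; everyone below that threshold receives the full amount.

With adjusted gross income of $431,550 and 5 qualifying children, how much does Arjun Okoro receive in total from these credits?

$4,799

Child Tax Credit: base = 5 × $752 = $3,760. income exceeds $270,500 by $161,050, which is 202 full-or-partial $800 increments; reduction = 202 × $18 = $3,636, leaving $124.
Tuition Credit: $431,550 is below the $435,100 cutoff, so the full $4,675 applies.
Childcare Subsidy: $431,550 meets or exceeds the $329,000 cutoff, so the credit is $0.
Total: $124 + $4,675 + $0 = $4,799.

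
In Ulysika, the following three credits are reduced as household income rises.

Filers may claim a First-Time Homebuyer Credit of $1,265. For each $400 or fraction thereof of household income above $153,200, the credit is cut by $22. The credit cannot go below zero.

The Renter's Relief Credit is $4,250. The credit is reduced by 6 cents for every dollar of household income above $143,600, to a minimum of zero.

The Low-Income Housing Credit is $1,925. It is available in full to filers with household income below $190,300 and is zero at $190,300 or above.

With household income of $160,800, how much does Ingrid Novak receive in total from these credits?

First-Time Homebuyer Credit: income exceeds $153,200 by $7,600, which is 19 full-or-partial $400 increments; reduction = 19 × $22 = $418, leaving $847.
Renter's Relief Credit: 6% of the $17,200 excess over $143,600 is $1,032; credit = $4,250 − $1,032 = $3,218.
Low-Income Housing Credit: $160,800 is below the $190,300 cutoff, so the full $1,925 applies.
Total: $847 + $3,218 + $1,925 = $5,990.

$5,990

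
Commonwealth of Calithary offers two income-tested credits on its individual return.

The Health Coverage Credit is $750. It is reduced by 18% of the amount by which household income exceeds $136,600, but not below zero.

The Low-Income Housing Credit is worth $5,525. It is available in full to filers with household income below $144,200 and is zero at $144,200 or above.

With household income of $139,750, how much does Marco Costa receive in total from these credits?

Health Coverage Credit: 18% of the $3,150 excess over $136,600 is $567; credit = $750 − $567 = $183.
Low-Income Housing Credit: $139,750 is below the $144,200 cutoff, so the full $5,525 applies.
Total: $183 + $5,525 = $5,708.

$5,708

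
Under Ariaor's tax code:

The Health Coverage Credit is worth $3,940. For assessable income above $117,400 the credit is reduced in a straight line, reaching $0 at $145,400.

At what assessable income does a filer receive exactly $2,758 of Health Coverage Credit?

$2,758 is 2,758/3,940 of the full $3,940, so 1,182/3,940 of the $28,000 range has been used: income = $117,400 + $28,000 × 1,182/3,940 = $125,800.

$125,800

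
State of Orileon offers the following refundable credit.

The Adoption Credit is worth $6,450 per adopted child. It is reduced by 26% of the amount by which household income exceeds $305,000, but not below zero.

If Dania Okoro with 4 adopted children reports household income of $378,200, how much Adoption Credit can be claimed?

$6,768

Adoption Credit: base = 4 × $6,450 = $25,800. 26% of the $73,200 excess over $305,000 is $19,032; credit = $25,800 − $19,032 = $6,768.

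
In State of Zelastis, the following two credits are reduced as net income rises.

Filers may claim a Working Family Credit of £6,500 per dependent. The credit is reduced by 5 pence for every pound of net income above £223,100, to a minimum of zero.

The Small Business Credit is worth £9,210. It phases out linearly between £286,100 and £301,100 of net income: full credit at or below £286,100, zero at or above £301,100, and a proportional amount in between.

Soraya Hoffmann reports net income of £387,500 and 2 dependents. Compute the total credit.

Working Family Credit: base = 2 × £6,500 = £13,000. 5% of the £164,400 excess over £223,100 is £8,220; credit = £13,000 − £8,220 = £4,780.
Small Business Credit: £387,500 is at or above £301,100, so the credit is £0.
Total: £4,780 + £0 = £4,780.

£4,780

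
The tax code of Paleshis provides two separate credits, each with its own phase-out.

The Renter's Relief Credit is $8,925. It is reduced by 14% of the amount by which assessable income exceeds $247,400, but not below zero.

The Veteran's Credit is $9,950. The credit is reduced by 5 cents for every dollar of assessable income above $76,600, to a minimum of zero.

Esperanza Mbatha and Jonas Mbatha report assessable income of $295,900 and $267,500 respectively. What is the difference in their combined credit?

Esperanza ($295,900): Renter's Relief Credit: 14% of the $48,500 excess over $247,400 is $6,790; credit = $8,925 − $6,790 = $2,135. Veteran's Credit: 5% of the $219,300 excess over $76,600 is $10,965 ≥ base, so the credit is $0. total $2,135 + $0 = $2,135
Jonas ($267,500): Renter's Relief Credit: 14% of the $20,100 excess over $247,400 is $2,814; credit = $8,925 − $2,814 = $6,111. Veteran's Credit: 5% of the $190,900 excess over $76,600 is $9,545; credit = $9,950 − $9,545 = $405. total $6,111 + $405 = $6,516
Difference: |$2,135 − $6,516| = $4,381.

$4,381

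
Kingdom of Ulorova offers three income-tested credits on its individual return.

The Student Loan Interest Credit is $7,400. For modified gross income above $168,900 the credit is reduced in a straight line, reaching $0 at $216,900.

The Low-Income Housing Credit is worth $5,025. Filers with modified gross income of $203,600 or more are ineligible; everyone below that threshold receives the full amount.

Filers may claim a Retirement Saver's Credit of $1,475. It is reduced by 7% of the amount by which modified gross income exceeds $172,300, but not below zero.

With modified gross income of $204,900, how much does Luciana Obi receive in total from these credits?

$1,850

Student Loan Interest Credit: $204,900 is $36,000 into a $48,000 phase-out range, leaving 12,000/48,000 of the credit: $7,400 × 12,000/48,000 = $1,850.
Low-Income Housing Credit: $204,900 meets or exceeds the $203,600 cutoff, so the credit is $0.
Retirement Saver's Credit: 7% of the $32,600 excess over $172,300 is $2,282 ≥ base, so the credit is $0.
Total: $1,850 + $0 + $0 = $1,850.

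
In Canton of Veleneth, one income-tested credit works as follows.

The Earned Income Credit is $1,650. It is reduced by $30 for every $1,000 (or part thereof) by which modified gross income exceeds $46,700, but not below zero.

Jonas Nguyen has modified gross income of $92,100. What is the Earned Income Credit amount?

$270

Earned Income Credit: income exceeds $46,700 by $45,400, which is 46 full-or-partial $1,000 increments; reduction = 46 × $30 = $1,380, leaving $270.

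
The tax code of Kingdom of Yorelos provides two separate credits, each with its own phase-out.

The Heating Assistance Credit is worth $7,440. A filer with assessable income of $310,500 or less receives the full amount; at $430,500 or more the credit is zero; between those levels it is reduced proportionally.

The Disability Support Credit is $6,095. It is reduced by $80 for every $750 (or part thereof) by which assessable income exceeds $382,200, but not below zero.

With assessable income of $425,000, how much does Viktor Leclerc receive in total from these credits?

$1,796

Heating Assistance Credit: $425,000 is $114,500 into a $120,000 phase-out range, leaving 5,500/120,000 of the credit: $7,440 × 5,500/120,000 = $341.
Disability Support Credit: income exceeds $382,200 by $42,800, which is 58 full-or-partial $750 increments; reduction = 58 × $80 = $4,640, leaving $1,455.
Total: $341 + $1,455 = $1,796.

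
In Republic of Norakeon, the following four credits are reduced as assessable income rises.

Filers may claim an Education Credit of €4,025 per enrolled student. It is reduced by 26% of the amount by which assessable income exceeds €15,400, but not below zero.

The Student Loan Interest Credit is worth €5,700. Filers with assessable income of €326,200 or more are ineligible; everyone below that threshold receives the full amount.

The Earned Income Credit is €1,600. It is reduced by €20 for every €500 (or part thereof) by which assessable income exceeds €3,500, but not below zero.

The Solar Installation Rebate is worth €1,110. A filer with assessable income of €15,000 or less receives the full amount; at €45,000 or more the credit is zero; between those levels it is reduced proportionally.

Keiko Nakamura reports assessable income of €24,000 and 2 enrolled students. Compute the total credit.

€13,071

Education Credit: base = 2 × €4,025 = €8,050. 26% of the €8,600 excess over €15,400 is €2,236; credit = €8,050 − €2,236 = €5,814.
Student Loan Interest Credit: €24,000 is below the €326,200 cutoff, so the full €5,700 applies.
Earned Income Credit: income exceeds €3,500 by €20,500, which is 41 full-or-partial €500 increments; reduction = 41 × €20 = €820, leaving €780.
Solar Installation Rebate: €24,000 is €9,000 into a €30,000 phase-out range, leaving 21,000/30,000 of the credit: €1,110 × 21,000/30,000 = €777.
Total: €5,814 + €5,700 + €780 + €777 = €13,071.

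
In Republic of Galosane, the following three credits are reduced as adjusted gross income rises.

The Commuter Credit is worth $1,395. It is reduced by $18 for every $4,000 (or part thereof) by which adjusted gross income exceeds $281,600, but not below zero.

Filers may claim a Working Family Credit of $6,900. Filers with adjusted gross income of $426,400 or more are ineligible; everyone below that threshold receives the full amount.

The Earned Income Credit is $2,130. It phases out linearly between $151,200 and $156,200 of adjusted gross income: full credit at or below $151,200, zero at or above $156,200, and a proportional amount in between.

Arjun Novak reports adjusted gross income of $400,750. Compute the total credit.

Commuter Credit: income exceeds $281,600 by $119,150, which is 30 full-or-partial $4,000 increments; reduction = 30 × $18 = $540, leaving $855.
Working Family Credit: $400,750 is below the $426,400 cutoff, so the full $6,900 applies.
Earned Income Credit: $400,750 is at or above $156,200, so the credit is $0.
Total: $855 + $6,900 + $0 = $7,755.

$7,755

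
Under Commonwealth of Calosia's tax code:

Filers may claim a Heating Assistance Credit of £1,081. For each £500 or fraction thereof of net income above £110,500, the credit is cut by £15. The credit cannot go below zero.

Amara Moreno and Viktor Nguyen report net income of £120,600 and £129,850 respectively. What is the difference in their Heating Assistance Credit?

£270

Amara (£120,600): Heating Assistance Credit: income exceeds £110,500 by £10,100, which is 21 full-or-partial £500 increments; reduction = 21 × £15 = £315, leaving £766.
Viktor (£129,850): Heating Assistance Credit: income exceeds £110,500 by £19,350, which is 39 full-or-partial £500 increments; reduction = 39 × £15 = £585, leaving £496.
Difference: |£766 − £496| = £270.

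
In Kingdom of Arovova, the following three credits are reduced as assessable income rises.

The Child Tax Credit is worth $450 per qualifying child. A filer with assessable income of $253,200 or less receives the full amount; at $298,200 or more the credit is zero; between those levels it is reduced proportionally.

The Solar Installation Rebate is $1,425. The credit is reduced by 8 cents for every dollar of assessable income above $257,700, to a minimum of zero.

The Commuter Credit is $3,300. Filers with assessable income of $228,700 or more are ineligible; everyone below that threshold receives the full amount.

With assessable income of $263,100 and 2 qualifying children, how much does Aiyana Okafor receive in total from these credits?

$1,695

Child Tax Credit: base = 2 × $450 = $900. $263,100 is $9,900 into a $45,000 phase-out range, leaving 35,100/45,000 of the credit: $900 × 35,100/45,000 = $702.
Solar Installation Rebate: 8% of the $5,400 excess over $257,700 is $432; credit = $1,425 − $432 = $993.
Commuter Credit: $263,100 meets or exceeds the $228,700 cutoff, so the credit is $0.
Total: $702 + $993 + $0 = $1,695.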